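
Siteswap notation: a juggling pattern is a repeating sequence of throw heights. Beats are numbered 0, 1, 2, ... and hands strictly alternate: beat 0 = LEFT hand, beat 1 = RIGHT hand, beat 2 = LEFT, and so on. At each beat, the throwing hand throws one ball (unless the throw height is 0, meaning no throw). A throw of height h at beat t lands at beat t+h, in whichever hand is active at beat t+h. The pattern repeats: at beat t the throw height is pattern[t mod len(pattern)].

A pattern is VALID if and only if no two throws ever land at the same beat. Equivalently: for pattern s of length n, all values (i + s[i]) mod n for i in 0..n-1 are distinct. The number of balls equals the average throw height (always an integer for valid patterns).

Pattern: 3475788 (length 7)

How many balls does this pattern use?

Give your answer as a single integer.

Pattern = [3, 4, 7, 5, 7, 8, 8], length n = 7
  position 0: throw height = 3, running sum = 3
  position 1: throw height = 4, running sum = 7
  position 2: throw height = 7, running sum = 14
  position 3: throw height = 5, running sum = 19
  position 4: throw height = 7, running sum = 26
  position 5: throw height = 8, running sum = 34
  position 6: throw height = 8, running sum = 42
Total sum = 42; balls = sum / n = 42 / 7 = 6

Answer: 6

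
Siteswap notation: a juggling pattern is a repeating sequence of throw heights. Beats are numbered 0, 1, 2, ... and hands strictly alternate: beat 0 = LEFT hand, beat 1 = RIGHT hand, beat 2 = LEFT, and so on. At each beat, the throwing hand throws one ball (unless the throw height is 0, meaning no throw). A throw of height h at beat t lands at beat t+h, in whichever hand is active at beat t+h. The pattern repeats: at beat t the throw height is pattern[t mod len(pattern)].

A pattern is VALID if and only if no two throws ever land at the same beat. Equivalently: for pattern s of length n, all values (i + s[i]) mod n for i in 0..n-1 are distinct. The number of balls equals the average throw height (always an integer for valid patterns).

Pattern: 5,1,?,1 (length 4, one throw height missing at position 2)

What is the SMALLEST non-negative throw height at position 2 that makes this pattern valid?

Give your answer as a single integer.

Answer: 1

Derivation:
i=0: (0 + 5) mod 4 = 1
i=1: (1 + 1) mod 4 = 2
i=2: s[i]=? (unknown)
i=3: (3 + 1) mod 4 = 0
Known residues: [0, 1, 2]; need a permutation of 0..3, so missing residue r = 3
Need (2 + s) mod 4 = 3; smallest s = (3 - 2) mod 4 = 1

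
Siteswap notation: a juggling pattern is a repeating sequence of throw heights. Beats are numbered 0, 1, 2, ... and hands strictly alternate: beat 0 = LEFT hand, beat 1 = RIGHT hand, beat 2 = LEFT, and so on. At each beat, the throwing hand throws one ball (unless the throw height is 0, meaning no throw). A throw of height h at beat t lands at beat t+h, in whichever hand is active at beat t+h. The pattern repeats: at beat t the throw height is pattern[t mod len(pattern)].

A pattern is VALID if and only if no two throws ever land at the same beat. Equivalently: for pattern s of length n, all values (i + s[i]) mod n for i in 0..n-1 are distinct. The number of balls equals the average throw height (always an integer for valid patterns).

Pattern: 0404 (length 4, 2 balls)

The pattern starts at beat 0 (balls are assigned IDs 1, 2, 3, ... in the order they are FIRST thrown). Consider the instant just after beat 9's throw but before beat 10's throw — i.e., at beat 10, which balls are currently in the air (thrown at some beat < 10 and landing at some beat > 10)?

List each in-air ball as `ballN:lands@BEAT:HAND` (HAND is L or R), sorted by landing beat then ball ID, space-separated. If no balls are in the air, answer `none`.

Beat 1 (R): throw ball1 h=4 -> lands@5:R; in-air after throw: [b1@5:R]
Beat 3 (R): throw ball2 h=4 -> lands@7:R; in-air after throw: [b1@5:R b2@7:R]
Beat 5 (R): throw ball1 h=4 -> lands@9:R; in-air after throw: [b2@7:R b1@9:R]
Beat 7 (R): throw ball2 h=4 -> lands@11:R; in-air after throw: [b1@9:R b2@11:R]
Beat 9 (R): throw ball1 h=4 -> lands@13:R; in-air after throw: [b2@11:R b1@13:R]

Answer: ball2:lands@11:R ball1:lands@13:R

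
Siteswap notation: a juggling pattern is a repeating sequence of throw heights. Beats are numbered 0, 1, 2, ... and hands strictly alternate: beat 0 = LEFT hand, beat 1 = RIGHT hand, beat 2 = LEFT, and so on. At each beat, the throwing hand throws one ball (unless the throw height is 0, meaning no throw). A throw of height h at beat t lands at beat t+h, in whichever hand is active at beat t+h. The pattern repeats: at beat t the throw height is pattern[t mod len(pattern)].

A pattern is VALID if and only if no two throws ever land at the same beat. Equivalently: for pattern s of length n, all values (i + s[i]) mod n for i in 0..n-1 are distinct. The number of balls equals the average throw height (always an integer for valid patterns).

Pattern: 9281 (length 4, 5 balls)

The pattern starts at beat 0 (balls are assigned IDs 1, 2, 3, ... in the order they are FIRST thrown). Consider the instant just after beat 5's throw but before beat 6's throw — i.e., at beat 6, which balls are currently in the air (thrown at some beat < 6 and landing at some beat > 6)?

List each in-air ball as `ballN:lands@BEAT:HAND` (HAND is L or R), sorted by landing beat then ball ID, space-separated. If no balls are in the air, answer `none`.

Answer: ball4:lands@7:R ball1:lands@9:R ball3:lands@10:L ball2:lands@13:R

Derivation:
Beat 0 (L): throw ball1 h=9 -> lands@9:R; in-air after throw: [b1@9:R]
Beat 1 (R): throw ball2 h=2 -> lands@3:R; in-air after throw: [b2@3:R b1@9:R]
Beat 2 (L): throw ball3 h=8 -> lands@10:L; in-air after throw: [b2@3:R b1@9:R b3@10:L]
Beat 3 (R): throw ball2 h=1 -> lands@4:L; in-air after throw: [b2@4:L b1@9:R b3@10:L]
Beat 4 (L): throw ball2 h=9 -> lands@13:R; in-air after throw: [b1@9:R b3@10:L b2@13:R]
Beat 5 (R): throw ball4 h=2 -> lands@7:R; in-air after throw: [b4@7:R b1@9:R b3@10:L b2@13:R]
Beat 6 (L): throw ball5 h=8 -> lands@14:L; in-air after throw: [b4@7:R b1@9:R b3@10:L b2@13:R b5@14:L]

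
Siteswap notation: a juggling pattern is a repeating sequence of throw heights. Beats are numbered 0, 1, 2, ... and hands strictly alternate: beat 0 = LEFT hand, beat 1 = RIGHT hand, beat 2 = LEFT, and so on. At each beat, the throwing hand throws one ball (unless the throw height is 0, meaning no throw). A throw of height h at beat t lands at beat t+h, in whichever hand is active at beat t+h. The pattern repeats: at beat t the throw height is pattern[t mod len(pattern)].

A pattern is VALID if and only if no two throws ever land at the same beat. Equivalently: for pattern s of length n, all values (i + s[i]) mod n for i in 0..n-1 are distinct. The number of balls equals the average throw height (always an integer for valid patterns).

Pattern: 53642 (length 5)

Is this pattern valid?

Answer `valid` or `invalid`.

Answer: valid

Derivation:
i=0: (i + s[i]) mod n = (0 + 5) mod 5 = 0
i=1: (i + s[i]) mod n = (1 + 3) mod 5 = 4
i=2: (i + s[i]) mod n = (2 + 6) mod 5 = 3
i=3: (i + s[i]) mod n = (3 + 4) mod 5 = 2
i=4: (i + s[i]) mod n = (4 + 2) mod 5 = 1
Residues: [0, 4, 3, 2, 1], distinct: True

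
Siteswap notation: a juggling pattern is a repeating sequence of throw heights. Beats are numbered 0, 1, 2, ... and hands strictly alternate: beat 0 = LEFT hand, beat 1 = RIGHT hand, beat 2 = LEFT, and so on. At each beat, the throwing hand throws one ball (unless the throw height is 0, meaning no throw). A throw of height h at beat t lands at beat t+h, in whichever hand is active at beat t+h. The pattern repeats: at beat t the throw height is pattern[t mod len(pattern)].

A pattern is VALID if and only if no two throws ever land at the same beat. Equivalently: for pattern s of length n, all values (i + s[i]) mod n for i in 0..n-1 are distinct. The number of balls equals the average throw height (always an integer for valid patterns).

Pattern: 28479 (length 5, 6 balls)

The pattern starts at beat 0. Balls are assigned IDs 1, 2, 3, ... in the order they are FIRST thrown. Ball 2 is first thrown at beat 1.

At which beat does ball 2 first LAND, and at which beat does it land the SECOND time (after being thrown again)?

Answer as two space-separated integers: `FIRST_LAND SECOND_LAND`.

Beat 0 (L): throw ball1 h=2 -> lands@2:L; in-air after throw: [b1@2:L]
Beat 1 (R): throw ball2 h=8 -> lands@9:R; in-air after throw: [b1@2:L b2@9:R]
Beat 2 (L): throw ball1 h=4 -> lands@6:L; in-air after throw: [b1@6:L b2@9:R]
Beat 3 (R): throw ball3 h=7 -> lands@10:L; in-air after throw: [b1@6:L b2@9:R b3@10:L]
Beat 4 (L): throw ball4 h=9 -> lands@13:R; in-air after throw: [b1@6:L b2@9:R b3@10:L b4@13:R]
Beat 5 (R): throw ball5 h=2 -> lands@7:R; in-air after throw: [b1@6:L b5@7:R b2@9:R b3@10:L b4@13:R]
Beat 6 (L): throw ball1 h=8 -> lands@14:L; in-air after throw: [b5@7:R b2@9:R b3@10:L b4@13:R b1@14:L]
Beat 7 (R): throw ball5 h=4 -> lands@11:R; in-air after throw: [b2@9:R b3@10:L b5@11:R b4@13:R b1@14:L]
Beat 8 (L): throw ball6 h=7 -> lands@15:R; in-air after throw: [b2@9:R b3@10:L b5@11:R b4@13:R b1@14:L b6@15:R]
Beat 9 (R): throw ball2 h=9 -> lands@18:L; in-air after throw: [b3@10:L b5@11:R b4@13:R b1@14:L b6@15:R b2@18:L]
Beat 10 (L): throw ball3 h=2 -> lands@12:L; in-air after throw: [b5@11:R b3@12:L b4@13:R b1@14:L b6@15:R b2@18:L]
Beat 11 (R): throw ball5 h=8 -> lands@19:R; in-air after throw: [b3@12:L b4@13:R b1@14:L b6@15:R b2@18:L b5@19:R]
Beat 12 (L): throw ball3 h=4 -> lands@16:L; in-air after throw: [b4@13:R b1@14:L b6@15:R b3@16:L b2@18:L b5@19:R]
Beat 13 (R): throw ball4 h=7 -> lands@20:L; in-air after throw: [b1@14:L b6@15:R b3@16:L b2@18:L b5@19:R b4@20:L]
Beat 14 (L): throw ball1 h=9 -> lands@23:R; in-air after throw: [b6@15:R b3@16:L b2@18:L b5@19:R b4@20:L b1@23:R]
Beat 15 (R): throw ball6 h=2 -> lands@17:R; in-air after throw: [b3@16:L b6@17:R b2@18:L b5@19:R b4@20:L b1@23:R]
Beat 16 (L): throw ball3 h=8 -> lands@24:L; in-air after throw: [b6@17:R b2@18:L b5@19:R b4@20:L b1@23:R b3@24:L]
Beat 17 (R): throw ball6 h=4 -> lands@21:R; in-air after throw: [b2@18:L b5@19:R b4@20:L b6@21:R b1@23:R b3@24:L]
Beat 18 (L): throw ball2 h=7 -> lands@25:R; in-air after throw: [b5@19:R b4@20:L b6@21:R b1@23:R b3@24:L b2@25:R]
Ball 2: thrown@1 h=8 -> first land @9; rethrown@9 h=9 -> second land @18

Answer: 9 18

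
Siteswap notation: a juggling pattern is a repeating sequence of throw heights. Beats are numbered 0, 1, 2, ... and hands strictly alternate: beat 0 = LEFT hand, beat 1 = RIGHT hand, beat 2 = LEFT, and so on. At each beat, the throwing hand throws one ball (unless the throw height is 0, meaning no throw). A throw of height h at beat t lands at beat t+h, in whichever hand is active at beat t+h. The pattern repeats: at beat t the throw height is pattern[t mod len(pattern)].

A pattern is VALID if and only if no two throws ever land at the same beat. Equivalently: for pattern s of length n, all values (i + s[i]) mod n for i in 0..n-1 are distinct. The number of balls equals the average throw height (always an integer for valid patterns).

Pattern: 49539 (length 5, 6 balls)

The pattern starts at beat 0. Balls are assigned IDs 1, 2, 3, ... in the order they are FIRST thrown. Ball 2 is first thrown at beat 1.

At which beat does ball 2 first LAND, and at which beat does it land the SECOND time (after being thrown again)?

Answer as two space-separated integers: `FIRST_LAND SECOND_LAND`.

Answer: 10 14

Derivation:
Beat 0 (L): throw ball1 h=4 -> lands@4:L; in-air after throw: [b1@4:L]
Beat 1 (R): throw ball2 h=9 -> lands@10:L; in-air after throw: [b1@4:L b2@10:L]
Beat 2 (L): throw ball3 h=5 -> lands@7:R; in-air after throw: [b1@4:L b3@7:R b2@10:L]
Beat 3 (R): throw ball4 h=3 -> lands@6:L; in-air after throw: [b1@4:L b4@6:L b3@7:R b2@10:L]
Beat 4 (L): throw ball1 h=9 -> lands@13:R; in-air after throw: [b4@6:L b3@7:R b2@10:L b1@13:R]
Beat 5 (R): throw ball5 h=4 -> lands@9:R; in-air after throw: [b4@6:L b3@7:R b5@9:R b2@10:L b1@13:R]
Beat 6 (L): throw ball4 h=9 -> lands@15:R; in-air after throw: [b3@7:R b5@9:R b2@10:L b1@13:R b4@15:R]
Beat 7 (R): throw ball3 h=5 -> lands@12:L; in-air after throw: [b5@9:R b2@10:L b3@12:L b1@13:R b4@15:R]
Beat 8 (L): throw ball6 h=3 -> lands@11:R; in-air after throw: [b5@9:R b2@10:L b6@11:R b3@12:L b1@13:R b4@15:R]
Beat 9 (R): throw ball5 h=9 -> lands@18:L; in-air after throw: [b2@10:L b6@11:R b3@12:L b1@13:R b4@15:R b5@18:L]
Beat 10 (L): throw ball2 h=4 -> lands@14:L; in-air after throw: [b6@11:R b3@12:L b1@13:R b2@14:L b4@15:R b5@18:L]
Beat 11 (R): throw ball6 h=9 -> lands@20:L; in-air after throw: [b3@12:L b1@13:R b2@14:L b4@15:R b5@18:L b6@20:L]
Beat 12 (L): throw ball3 h=5 -> lands@17:R; in-air after throw: [b1@13:R b2@14:L b4@15:R b3@17:R b5@18:L b6@20:L]
Beat 13 (R): throw ball1 h=3 -> lands@16:L; in-air after throw: [b2@14:L b4@15:R b1@16:L b3@17:R b5@18:L b6@20:L]
Ball 2: thrown@1 h=9 -> first land @10; rethrown@10 h=4 -> second land @14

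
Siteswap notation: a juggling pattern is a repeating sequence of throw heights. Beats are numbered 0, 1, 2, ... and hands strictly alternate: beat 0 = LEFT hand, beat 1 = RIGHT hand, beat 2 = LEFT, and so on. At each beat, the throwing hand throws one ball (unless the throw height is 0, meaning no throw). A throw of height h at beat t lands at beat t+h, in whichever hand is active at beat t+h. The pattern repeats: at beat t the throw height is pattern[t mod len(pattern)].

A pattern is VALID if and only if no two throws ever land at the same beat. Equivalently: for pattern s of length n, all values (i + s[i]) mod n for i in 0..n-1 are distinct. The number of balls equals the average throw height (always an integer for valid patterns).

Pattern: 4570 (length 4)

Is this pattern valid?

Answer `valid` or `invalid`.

i=0: (i + s[i]) mod n = (0 + 4) mod 4 = 0
i=1: (i + s[i]) mod n = (1 + 5) mod 4 = 2
i=2: (i + s[i]) mod n = (2 + 7) mod 4 = 1
i=3: (i + s[i]) mod n = (3 + 0) mod 4 = 3
Residues: [0, 2, 1, 3], distinct: True

Answer: valid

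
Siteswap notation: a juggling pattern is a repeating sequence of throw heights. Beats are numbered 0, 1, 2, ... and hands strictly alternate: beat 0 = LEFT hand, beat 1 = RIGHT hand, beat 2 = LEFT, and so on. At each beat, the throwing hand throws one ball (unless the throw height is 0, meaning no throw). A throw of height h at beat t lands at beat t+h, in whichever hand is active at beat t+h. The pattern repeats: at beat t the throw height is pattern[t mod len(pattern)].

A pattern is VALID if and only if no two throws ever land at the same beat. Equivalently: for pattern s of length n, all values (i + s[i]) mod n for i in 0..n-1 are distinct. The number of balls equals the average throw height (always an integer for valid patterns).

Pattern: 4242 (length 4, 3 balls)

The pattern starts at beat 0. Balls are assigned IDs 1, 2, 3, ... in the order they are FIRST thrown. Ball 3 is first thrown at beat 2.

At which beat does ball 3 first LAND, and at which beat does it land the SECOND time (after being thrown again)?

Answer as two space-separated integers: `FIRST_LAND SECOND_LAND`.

Answer: 6 10

Derivation:
Beat 0 (L): throw ball1 h=4 -> lands@4:L; in-air after throw: [b1@4:L]
Beat 1 (R): throw ball2 h=2 -> lands@3:R; in-air after throw: [b2@3:R b1@4:L]
Beat 2 (L): throw ball3 h=4 -> lands@6:L; in-air after throw: [b2@3:R b1@4:L b3@6:L]
Beat 3 (R): throw ball2 h=2 -> lands@5:R; in-air after throw: [b1@4:L b2@5:R b3@6:L]
Beat 4 (L): throw ball1 h=4 -> lands@8:L; in-air after throw: [b2@5:R b3@6:L b1@8:L]
Beat 5 (R): throw ball2 h=2 -> lands@7:R; in-air after throw: [b3@6:L b2@7:R b1@8:L]
Beat 6 (L): throw ball3 h=4 -> lands@10:L; in-air after throw: [b2@7:R b1@8:L b3@10:L]
Beat 7 (R): throw ball2 h=2 -> lands@9:R; in-air after throw: [b1@8:L b2@9:R b3@10:L]
Beat 8 (L): throw ball1 h=4 -> lands@12:L; in-air after throw: [b2@9:R b3@10:L b1@12:L]
Beat 9 (R): throw ball2 h=2 -> lands@11:R; in-air after throw: [b3@10:L b2@11:R b1@12:L]
Beat 10 (L): throw ball3 h=4 -> lands@14:L; in-air after throw: [b2@11:R b1@12:L b3@14:L]
Ball 3: thrown@2 h=4 -> first land @6; rethrown@6 h=4 -> second land @10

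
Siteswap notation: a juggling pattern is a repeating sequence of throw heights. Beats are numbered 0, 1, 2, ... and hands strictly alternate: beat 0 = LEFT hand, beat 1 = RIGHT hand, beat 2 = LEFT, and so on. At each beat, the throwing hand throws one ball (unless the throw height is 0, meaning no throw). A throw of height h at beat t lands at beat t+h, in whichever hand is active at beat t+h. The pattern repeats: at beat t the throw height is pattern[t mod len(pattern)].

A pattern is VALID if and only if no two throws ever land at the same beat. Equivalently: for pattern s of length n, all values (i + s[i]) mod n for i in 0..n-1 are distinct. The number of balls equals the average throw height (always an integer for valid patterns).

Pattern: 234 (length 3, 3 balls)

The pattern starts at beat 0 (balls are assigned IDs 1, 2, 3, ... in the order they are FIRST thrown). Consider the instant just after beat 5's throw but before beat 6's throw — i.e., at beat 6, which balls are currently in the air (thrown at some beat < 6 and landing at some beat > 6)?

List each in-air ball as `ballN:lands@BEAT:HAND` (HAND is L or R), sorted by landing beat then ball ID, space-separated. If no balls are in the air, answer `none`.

Answer: ball2:lands@7:R ball3:lands@9:R

Derivation:
Beat 0 (L): throw ball1 h=2 -> lands@2:L; in-air after throw: [b1@2:L]
Beat 1 (R): throw ball2 h=3 -> lands@4:L; in-air after throw: [b1@2:L b2@4:L]
Beat 2 (L): throw ball1 h=4 -> lands@6:L; in-air after throw: [b2@4:L b1@6:L]
Beat 3 (R): throw ball3 h=2 -> lands@5:R; in-air after throw: [b2@4:L b3@5:R b1@6:L]
Beat 4 (L): throw ball2 h=3 -> lands@7:R; in-air after throw: [b3@5:R b1@6:L b2@7:R]
Beat 5 (R): throw ball3 h=4 -> lands@9:R; in-air after throw: [b1@6:L b2@7:R b3@9:R]
Beat 6 (L): throw ball1 h=2 -> lands@8:L; in-air after throw: [b2@7:R b1@8:L b3@9:R]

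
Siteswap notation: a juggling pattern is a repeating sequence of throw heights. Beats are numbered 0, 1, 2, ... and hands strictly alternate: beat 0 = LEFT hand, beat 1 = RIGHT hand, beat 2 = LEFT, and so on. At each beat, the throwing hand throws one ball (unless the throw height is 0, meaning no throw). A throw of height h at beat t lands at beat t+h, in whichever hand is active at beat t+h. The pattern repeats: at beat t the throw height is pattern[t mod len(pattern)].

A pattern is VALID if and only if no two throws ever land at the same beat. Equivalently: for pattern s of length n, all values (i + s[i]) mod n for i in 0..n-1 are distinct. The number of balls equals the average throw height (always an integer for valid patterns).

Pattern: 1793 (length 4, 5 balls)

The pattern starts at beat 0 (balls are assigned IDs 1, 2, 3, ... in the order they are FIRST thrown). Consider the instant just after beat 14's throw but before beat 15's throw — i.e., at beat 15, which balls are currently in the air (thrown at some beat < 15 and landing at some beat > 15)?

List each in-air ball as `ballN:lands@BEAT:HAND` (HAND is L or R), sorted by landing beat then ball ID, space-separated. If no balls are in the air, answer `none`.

Beat 0 (L): throw ball1 h=1 -> lands@1:R; in-air after throw: [b1@1:R]
Beat 1 (R): throw ball1 h=7 -> lands@8:L; in-air after throw: [b1@8:L]
Beat 2 (L): throw ball2 h=9 -> lands@11:R; in-air after throw: [b1@8:L b2@11:R]
Beat 3 (R): throw ball3 h=3 -> lands@6:L; in-air after throw: [b3@6:L b1@8:L b2@11:R]
Beat 4 (L): throw ball4 h=1 -> lands@5:R; in-air after throw: [b4@5:R b3@6:L b1@8:L b2@11:R]
Beat 5 (R): throw ball4 h=7 -> lands@12:L; in-air after throw: [b3@6:L b1@8:L b2@11:R b4@12:L]
Beat 6 (L): throw ball3 h=9 -> lands@15:R; in-air after throw: [b1@8:L b2@11:R b4@12:L b3@15:R]
Beat 7 (R): throw ball5 h=3 -> lands@10:L; in-air after throw: [b1@8:L b5@10:L b2@11:R b4@12:L b3@15:R]
Beat 8 (L): throw ball1 h=1 -> lands@9:R; in-air after throw: [b1@9:R b5@10:L b2@11:R b4@12:L b3@15:R]
Beat 9 (R): throw ball1 h=7 -> lands@16:L; in-air after throw: [b5@10:L b2@11:R b4@12:L b3@15:R b1@16:L]
Beat 10 (L): throw ball5 h=9 -> lands@19:R; in-air after throw: [b2@11:R b4@12:L b3@15:R b1@16:L b5@19:R]
Beat 11 (R): throw ball2 h=3 -> lands@14:L; in-air after throw: [b4@12:L b2@14:L b3@15:R b1@16:L b5@19:R]
Beat 12 (L): throw ball4 h=1 -> lands@13:R; in-air after throw: [b4@13:R b2@14:L b3@15:R b1@16:L b5@19:R]
Beat 13 (R): throw ball4 h=7 -> lands@20:L; in-air after throw: [b2@14:L b3@15:R b1@16:L b5@19:R b4@20:L]
Beat 14 (L): throw ball2 h=9 -> lands@23:R; in-air after throw: [b3@15:R b1@16:L b5@19:R b4@20:L b2@23:R]
Beat 15 (R): throw ball3 h=3 -> lands@18:L; in-air after throw: [b1@16:L b3@18:L b5@19:R b4@20:L b2@23:R]

Answer: ball1:lands@16:L ball5:lands@19:R ball4:lands@20:L ball2:lands@23:R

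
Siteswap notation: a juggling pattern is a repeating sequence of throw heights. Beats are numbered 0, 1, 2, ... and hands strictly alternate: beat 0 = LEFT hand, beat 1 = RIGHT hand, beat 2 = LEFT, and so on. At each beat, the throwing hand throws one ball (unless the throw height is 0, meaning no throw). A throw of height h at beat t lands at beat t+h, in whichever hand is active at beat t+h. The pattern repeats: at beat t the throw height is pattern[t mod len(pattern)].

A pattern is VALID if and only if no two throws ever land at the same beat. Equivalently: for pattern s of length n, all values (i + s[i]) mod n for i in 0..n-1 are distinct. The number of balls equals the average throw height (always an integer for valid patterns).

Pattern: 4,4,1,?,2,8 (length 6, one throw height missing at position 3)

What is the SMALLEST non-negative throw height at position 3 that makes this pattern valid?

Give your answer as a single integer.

i=0: (0 + 4) mod 6 = 4
i=1: (1 + 4) mod 6 = 5
i=2: (2 + 1) mod 6 = 3
i=3: s[i]=? (unknown)
i=4: (4 + 2) mod 6 = 0
i=5: (5 + 8) mod 6 = 1
Known residues: [0, 1, 3, 4, 5]; need a permutation of 0..5, so missing residue r = 2
Need (3 + s) mod 6 = 2; smallest s = (2 - 3) mod 6 = 5

Answer: 5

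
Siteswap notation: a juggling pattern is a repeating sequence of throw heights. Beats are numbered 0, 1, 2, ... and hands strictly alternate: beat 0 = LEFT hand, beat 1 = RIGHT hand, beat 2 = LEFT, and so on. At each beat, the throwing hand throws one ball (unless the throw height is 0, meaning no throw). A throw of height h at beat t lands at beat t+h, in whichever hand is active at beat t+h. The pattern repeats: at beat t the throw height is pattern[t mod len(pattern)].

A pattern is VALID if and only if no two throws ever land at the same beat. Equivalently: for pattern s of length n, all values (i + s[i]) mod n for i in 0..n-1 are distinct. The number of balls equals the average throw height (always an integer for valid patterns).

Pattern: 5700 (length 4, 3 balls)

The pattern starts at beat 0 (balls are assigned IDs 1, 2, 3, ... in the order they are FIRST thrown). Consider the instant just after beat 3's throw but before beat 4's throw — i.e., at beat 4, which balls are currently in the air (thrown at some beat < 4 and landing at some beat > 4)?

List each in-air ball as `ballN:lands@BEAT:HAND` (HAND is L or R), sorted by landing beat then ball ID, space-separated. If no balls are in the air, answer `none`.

Beat 0 (L): throw ball1 h=5 -> lands@5:R; in-air after throw: [b1@5:R]
Beat 1 (R): throw ball2 h=7 -> lands@8:L; in-air after throw: [b1@5:R b2@8:L]
Beat 4 (L): throw ball3 h=5 -> lands@9:R; in-air after throw: [b1@5:R b2@8:L b3@9:R]

Answer: ball1:lands@5:R ball2:lands@8:L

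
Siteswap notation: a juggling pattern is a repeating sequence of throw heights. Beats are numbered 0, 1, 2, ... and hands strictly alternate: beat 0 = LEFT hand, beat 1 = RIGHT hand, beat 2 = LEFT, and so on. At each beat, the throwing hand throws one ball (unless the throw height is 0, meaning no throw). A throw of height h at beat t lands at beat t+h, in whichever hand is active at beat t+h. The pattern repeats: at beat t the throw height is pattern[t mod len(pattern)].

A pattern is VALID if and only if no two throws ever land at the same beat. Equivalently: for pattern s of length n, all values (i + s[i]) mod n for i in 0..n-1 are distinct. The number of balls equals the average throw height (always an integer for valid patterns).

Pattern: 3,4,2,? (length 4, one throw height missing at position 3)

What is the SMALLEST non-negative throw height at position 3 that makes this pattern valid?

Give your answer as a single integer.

Answer: 3

Derivation:
i=0: (0 + 3) mod 4 = 3
i=1: (1 + 4) mod 4 = 1
i=2: (2 + 2) mod 4 = 0
i=3: s[i]=? (unknown)
Known residues: [0, 1, 3]; need a permutation of 0..3, so missing residue r = 2
Need (3 + s) mod 4 = 2; smallest s = (2 - 3) mod 4 = 3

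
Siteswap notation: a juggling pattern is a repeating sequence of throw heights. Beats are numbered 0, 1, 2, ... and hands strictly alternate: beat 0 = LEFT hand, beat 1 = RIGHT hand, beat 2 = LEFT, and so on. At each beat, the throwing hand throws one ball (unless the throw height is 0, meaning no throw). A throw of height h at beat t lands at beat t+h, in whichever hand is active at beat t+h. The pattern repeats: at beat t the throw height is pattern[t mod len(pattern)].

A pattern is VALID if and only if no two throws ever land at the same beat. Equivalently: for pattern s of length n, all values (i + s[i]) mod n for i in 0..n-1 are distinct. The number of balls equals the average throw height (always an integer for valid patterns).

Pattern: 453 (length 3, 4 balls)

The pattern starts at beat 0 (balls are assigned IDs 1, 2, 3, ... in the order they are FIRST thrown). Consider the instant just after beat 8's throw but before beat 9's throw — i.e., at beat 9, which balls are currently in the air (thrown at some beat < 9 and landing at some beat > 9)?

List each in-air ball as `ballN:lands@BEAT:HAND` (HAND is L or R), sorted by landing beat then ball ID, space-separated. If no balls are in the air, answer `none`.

Answer: ball2:lands@10:L ball3:lands@11:R ball4:lands@12:L

Derivation:
Beat 0 (L): throw ball1 h=4 -> lands@4:L; in-air after throw: [b1@4:L]
Beat 1 (R): throw ball2 h=5 -> lands@6:L; in-air after throw: [b1@4:L b2@6:L]
Beat 2 (L): throw ball3 h=3 -> lands@5:R; in-air after throw: [b1@4:L b3@5:R b2@6:L]
Beat 3 (R): throw ball4 h=4 -> lands@7:R; in-air after throw: [b1@4:L b3@5:R b2@6:L b4@7:R]
Beat 4 (L): throw ball1 h=5 -> lands@9:R; in-air after throw: [b3@5:R b2@6:L b4@7:R b1@9:R]
Beat 5 (R): throw ball3 h=3 -> lands@8:L; in-air after throw: [b2@6:L b4@7:R b3@8:L b1@9:R]
Beat 6 (L): throw ball2 h=4 -> lands@10:L; in-air after throw: [b4@7:R b3@8:L b1@9:R b2@10:L]
Beat 7 (R): throw ball4 h=5 -> lands@12:L; in-air after throw: [b3@8:L b1@9:R b2@10:L b4@12:L]
Beat 8 (L): throw ball3 h=3 -> lands@11:R; in-air after throw: [b1@9:R b2@10:L b3@11:R b4@12:L]
Beat 9 (R): throw ball1 h=4 -> lands@13:R; in-air after throw: [b2@10:L b3@11:R b4@12:L b1@13:R]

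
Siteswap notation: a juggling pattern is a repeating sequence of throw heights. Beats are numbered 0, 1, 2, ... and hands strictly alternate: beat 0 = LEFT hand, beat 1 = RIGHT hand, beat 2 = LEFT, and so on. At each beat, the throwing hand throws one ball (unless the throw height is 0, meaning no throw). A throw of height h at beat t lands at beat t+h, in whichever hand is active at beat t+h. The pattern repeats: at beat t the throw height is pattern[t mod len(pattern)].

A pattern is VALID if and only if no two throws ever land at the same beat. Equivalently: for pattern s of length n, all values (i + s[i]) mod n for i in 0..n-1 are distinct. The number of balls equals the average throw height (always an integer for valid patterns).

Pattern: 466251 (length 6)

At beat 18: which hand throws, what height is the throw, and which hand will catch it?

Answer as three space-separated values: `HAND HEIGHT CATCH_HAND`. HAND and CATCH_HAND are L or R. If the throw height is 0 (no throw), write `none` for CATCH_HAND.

Beat 18: 18 mod 2 = 0, so hand = L
Throw height = pattern[18 mod 6] = pattern[0] = 4
Lands at beat 18+4=22, 22 mod 2 = 0, so catch hand = L

Answer: L 4 L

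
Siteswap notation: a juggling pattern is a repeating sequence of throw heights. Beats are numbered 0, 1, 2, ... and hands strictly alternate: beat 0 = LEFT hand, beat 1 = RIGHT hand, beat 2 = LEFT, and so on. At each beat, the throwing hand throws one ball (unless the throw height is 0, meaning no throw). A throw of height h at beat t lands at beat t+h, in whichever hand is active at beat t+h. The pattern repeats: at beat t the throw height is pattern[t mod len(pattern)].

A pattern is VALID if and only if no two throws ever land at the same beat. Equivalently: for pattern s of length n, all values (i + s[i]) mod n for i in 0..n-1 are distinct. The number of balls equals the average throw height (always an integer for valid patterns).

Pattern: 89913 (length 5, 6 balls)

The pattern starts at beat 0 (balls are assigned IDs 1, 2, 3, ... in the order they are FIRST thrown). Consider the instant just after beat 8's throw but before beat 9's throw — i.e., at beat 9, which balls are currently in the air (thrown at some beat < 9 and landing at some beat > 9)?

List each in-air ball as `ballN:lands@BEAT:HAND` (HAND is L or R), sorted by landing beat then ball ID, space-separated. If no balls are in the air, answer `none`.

Answer: ball2:lands@10:L ball3:lands@11:R ball5:lands@13:R ball6:lands@15:R ball4:lands@16:L

Derivation:
Beat 0 (L): throw ball1 h=8 -> lands@8:L; in-air after throw: [b1@8:L]
Beat 1 (R): throw ball2 h=9 -> lands@10:L; in-air after throw: [b1@8:L b2@10:L]
Beat 2 (L): throw ball3 h=9 -> lands@11:R; in-air after throw: [b1@8:L b2@10:L b3@11:R]
Beat 3 (R): throw ball4 h=1 -> lands@4:L; in-air after throw: [b4@4:L b1@8:L b2@10:L b3@11:R]
Beat 4 (L): throw ball4 h=3 -> lands@7:R; in-air after throw: [b4@7:R b1@8:L b2@10:L b3@11:R]
Beat 5 (R): throw ball5 h=8 -> lands@13:R; in-air after throw: [b4@7:R b1@8:L b2@10:L b3@11:R b5@13:R]
Beat 6 (L): throw ball6 h=9 -> lands@15:R; in-air after throw: [b4@7:R b1@8:L b2@10:L b3@11:R b5@13:R b6@15:R]
Beat 7 (R): throw ball4 h=9 -> lands@16:L; in-air after throw: [b1@8:L b2@10:L b3@11:R b5@13:R b6@15:R b4@16:L]
Beat 8 (L): throw ball1 h=1 -> lands@9:R; in-air after throw: [b1@9:R b2@10:L b3@11:R b5@13:R b6@15:R b4@16:L]
Beat 9 (R): throw ball1 h=3 -> lands@12:L; in-air after throw: [b2@10:L b3@11:R b1@12:L b5@13:R b6@15:R b4@16:L]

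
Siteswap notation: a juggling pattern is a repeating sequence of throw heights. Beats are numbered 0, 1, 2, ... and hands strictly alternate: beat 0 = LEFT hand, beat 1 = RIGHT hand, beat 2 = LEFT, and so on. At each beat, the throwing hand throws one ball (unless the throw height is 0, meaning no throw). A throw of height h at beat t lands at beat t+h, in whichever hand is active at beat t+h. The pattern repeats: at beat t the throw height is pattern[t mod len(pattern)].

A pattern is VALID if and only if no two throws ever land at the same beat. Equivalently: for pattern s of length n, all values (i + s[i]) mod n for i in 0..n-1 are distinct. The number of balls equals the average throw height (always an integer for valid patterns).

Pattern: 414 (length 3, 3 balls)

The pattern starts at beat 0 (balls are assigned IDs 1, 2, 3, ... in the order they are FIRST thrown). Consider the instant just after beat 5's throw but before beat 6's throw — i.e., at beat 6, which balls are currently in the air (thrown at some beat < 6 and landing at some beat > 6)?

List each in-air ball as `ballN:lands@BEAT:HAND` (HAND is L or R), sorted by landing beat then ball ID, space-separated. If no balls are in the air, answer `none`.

Answer: ball3:lands@7:R ball1:lands@9:R

Derivation:
Beat 0 (L): throw ball1 h=4 -> lands@4:L; in-air after throw: [b1@4:L]
Beat 1 (R): throw ball2 h=1 -> lands@2:L; in-air after throw: [b2@2:L b1@4:L]
Beat 2 (L): throw ball2 h=4 -> lands@6:L; in-air after throw: [b1@4:L b2@6:L]
Beat 3 (R): throw ball3 h=4 -> lands@7:R; in-air after throw: [b1@4:L b2@6:L b3@7:R]
Beat 4 (L): throw ball1 h=1 -> lands@5:R; in-air after throw: [b1@5:R b2@6:L b3@7:R]
Beat 5 (R): throw ball1 h=4 -> lands@9:R; in-air after throw: [b2@6:L b3@7:R b1@9:R]
Beat 6 (L): throw ball2 h=4 -> lands@10:L; in-air after throw: [b3@7:R b1@9:R b2@10:L]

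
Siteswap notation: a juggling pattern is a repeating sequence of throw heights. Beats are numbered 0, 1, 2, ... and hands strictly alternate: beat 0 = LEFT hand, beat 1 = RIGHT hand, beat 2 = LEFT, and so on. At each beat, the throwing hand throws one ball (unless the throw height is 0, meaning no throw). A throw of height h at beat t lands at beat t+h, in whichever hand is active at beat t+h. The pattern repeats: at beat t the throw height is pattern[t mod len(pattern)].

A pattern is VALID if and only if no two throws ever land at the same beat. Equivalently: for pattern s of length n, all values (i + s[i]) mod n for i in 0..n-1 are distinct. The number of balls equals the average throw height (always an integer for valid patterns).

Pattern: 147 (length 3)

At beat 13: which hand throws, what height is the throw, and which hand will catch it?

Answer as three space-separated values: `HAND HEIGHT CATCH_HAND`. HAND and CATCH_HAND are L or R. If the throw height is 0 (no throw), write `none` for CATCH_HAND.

Beat 13: 13 mod 2 = 1, so hand = R
Throw height = pattern[13 mod 3] = pattern[1] = 4
Lands at beat 13+4=17, 17 mod 2 = 1, so catch hand = R

Answer: R 4 R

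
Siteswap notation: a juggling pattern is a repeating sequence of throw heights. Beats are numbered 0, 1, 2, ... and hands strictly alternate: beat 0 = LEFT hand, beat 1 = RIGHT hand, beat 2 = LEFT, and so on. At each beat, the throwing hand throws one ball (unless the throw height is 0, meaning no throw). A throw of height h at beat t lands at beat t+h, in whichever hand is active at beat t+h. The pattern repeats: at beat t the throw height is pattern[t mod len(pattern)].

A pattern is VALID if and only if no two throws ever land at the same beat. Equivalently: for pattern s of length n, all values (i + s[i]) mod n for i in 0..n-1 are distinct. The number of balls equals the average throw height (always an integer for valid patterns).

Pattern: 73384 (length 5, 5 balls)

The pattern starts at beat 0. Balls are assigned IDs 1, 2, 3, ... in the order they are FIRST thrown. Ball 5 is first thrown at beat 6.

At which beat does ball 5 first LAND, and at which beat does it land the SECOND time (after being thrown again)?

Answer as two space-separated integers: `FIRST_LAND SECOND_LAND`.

Answer: 9 13

Derivation:
Beat 0 (L): throw ball1 h=7 -> lands@7:R; in-air after throw: [b1@7:R]
Beat 1 (R): throw ball2 h=3 -> lands@4:L; in-air after throw: [b2@4:L b1@7:R]
Beat 2 (L): throw ball3 h=3 -> lands@5:R; in-air after throw: [b2@4:L b3@5:R b1@7:R]
Beat 3 (R): throw ball4 h=8 -> lands@11:R; in-air after throw: [b2@4:L b3@5:R b1@7:R b4@11:R]
Beat 4 (L): throw ball2 h=4 -> lands@8:L; in-air after throw: [b3@5:R b1@7:R b2@8:L b4@11:R]
Beat 5 (R): throw ball3 h=7 -> lands@12:L; in-air after throw: [b1@7:R b2@8:L b4@11:R b3@12:L]
Beat 6 (L): throw ball5 h=3 -> lands@9:R; in-air after throw: [b1@7:R b2@8:L b5@9:R b4@11:R b3@12:L]
Beat 7 (R): throw ball1 h=3 -> lands@10:L; in-air after throw: [b2@8:L b5@9:R b1@10:L b4@11:R b3@12:L]
Beat 8 (L): throw ball2 h=8 -> lands@16:L; in-air after throw: [b5@9:R b1@10:L b4@11:R b3@12:L b2@16:L]
Beat 9 (R): throw ball5 h=4 -> lands@13:R; in-air after throw: [b1@10:L b4@11:R b3@12:L b5@13:R b2@16:L]
Beat 10 (L): throw ball1 h=7 -> lands@17:R; in-air after throw: [b4@11:R b3@12:L b5@13:R b2@16:L b1@17:R]
Beat 11 (R): throw ball4 h=3 -> lands@14:L; in-air after throw: [b3@12:L b5@13:R b4@14:L b2@16:L b1@17:R]
Beat 12 (L): throw ball3 h=3 -> lands@15:R; in-air after throw: [b5@13:R b4@14:L b3@15:R b2@16:L b1@17:R]
Ball 5: thrown@6 h=3 -> first land @9; rethrown@9 h=4 -> second land @13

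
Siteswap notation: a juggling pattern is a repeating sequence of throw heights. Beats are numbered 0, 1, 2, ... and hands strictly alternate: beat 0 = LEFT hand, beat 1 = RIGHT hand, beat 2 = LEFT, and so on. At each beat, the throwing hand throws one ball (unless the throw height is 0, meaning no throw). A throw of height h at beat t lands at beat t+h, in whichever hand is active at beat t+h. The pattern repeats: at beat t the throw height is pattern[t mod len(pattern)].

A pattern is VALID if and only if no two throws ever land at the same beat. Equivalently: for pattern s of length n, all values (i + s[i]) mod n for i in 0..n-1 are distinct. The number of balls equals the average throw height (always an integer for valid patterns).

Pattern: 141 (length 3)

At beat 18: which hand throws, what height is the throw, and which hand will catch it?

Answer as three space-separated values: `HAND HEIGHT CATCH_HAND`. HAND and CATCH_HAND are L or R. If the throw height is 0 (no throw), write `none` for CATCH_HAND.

Answer: L 1 R

Derivation:
Beat 18: 18 mod 2 = 0, so hand = L
Throw height = pattern[18 mod 3] = pattern[0] = 1
Lands at beat 18+1=19, 19 mod 2 = 1, so catch hand = R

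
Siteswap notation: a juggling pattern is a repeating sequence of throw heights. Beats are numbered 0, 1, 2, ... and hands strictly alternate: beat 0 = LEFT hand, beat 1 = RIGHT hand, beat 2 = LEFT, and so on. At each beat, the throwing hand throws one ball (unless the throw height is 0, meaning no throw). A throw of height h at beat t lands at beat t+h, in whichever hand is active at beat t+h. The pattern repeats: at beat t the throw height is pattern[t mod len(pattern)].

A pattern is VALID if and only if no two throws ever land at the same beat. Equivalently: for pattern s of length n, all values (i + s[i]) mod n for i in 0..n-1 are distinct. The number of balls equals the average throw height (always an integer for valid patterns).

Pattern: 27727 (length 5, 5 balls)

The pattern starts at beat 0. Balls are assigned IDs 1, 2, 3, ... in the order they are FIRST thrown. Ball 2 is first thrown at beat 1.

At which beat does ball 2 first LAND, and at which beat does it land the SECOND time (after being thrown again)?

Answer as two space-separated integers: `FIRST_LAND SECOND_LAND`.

Answer: 8 10

Derivation:
Beat 0 (L): throw ball1 h=2 -> lands@2:L; in-air after throw: [b1@2:L]
Beat 1 (R): throw ball2 h=7 -> lands@8:L; in-air after throw: [b1@2:L b2@8:L]
Beat 2 (L): throw ball1 h=7 -> lands@9:R; in-air after throw: [b2@8:L b1@9:R]
Beat 3 (R): throw ball3 h=2 -> lands@5:R; in-air after throw: [b3@5:R b2@8:L b1@9:R]
Beat 4 (L): throw ball4 h=7 -> lands@11:R; in-air after throw: [b3@5:R b2@8:L b1@9:R b4@11:R]
Beat 5 (R): throw ball3 h=2 -> lands@7:R; in-air after throw: [b3@7:R b2@8:L b1@9:R b4@11:R]
Beat 6 (L): throw ball5 h=7 -> lands@13:R; in-air after throw: [b3@7:R b2@8:L b1@9:R b4@11:R b5@13:R]
Beat 7 (R): throw ball3 h=7 -> lands@14:L; in-air after throw: [b2@8:L b1@9:R b4@11:R b5@13:R b3@14:L]
Beat 8 (L): throw ball2 h=2 -> lands@10:L; in-air after throw: [b1@9:R b2@10:L b4@11:R b5@13:R b3@14:L]
Beat 9 (R): throw ball1 h=7 -> lands@16:L; in-air after throw: [b2@10:L b4@11:R b5@13:R b3@14:L b1@16:L]
Beat 10 (L): throw ball2 h=2 -> lands@12:L; in-air after throw: [b4@11:R b2@12:L b5@13:R b3@14:L b1@16:L]
Ball 2: thrown@1 h=7 -> first land @8; rethrown@8 h=2 -> second land @10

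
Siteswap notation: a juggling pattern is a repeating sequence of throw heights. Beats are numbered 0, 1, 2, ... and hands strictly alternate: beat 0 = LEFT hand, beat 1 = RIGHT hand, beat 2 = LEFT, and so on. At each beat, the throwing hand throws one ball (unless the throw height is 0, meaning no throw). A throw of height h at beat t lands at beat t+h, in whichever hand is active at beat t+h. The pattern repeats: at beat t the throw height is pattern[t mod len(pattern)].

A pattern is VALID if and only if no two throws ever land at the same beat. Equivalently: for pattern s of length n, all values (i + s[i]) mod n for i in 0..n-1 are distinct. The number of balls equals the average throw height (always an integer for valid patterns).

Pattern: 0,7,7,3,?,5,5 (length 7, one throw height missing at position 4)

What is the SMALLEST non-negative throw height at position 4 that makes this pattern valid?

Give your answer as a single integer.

Answer: 1

Derivation:
i=0: (0 + 0) mod 7 = 0
i=1: (1 + 7) mod 7 = 1
i=2: (2 + 7) mod 7 = 2
i=3: (3 + 3) mod 7 = 6
i=4: s[i]=? (unknown)
i=5: (5 + 5) mod 7 = 3
i=6: (6 + 5) mod 7 = 4
Known residues: [0, 1, 2, 3, 4, 6]; need a permutation of 0..6, so missing residue r = 5
Need (4 + s) mod 7 = 5; smallest s = (5 - 4) mod 7 = 1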